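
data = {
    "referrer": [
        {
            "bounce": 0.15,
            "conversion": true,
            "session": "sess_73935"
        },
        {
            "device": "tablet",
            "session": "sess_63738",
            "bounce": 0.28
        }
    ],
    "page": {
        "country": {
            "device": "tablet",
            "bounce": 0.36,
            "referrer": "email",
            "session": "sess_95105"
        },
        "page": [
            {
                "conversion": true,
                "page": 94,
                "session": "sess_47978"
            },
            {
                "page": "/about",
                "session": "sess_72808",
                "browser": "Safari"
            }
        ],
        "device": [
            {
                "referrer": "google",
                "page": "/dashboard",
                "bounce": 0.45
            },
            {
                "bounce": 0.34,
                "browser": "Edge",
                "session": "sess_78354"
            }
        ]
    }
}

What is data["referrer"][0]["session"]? "sess_73935"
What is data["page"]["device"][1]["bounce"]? 0.34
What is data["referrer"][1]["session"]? "sess_63738"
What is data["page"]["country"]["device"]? "tablet"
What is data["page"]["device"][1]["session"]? "sess_78354"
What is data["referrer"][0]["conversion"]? True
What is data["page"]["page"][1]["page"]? "/about"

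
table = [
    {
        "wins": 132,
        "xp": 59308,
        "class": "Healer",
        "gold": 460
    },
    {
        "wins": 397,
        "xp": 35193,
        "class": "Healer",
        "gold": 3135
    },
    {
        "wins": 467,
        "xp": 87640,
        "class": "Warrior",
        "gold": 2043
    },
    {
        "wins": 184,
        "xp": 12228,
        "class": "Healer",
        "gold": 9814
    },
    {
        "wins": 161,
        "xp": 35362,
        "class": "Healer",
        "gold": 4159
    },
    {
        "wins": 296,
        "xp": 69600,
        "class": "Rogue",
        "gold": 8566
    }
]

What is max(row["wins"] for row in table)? 467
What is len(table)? 6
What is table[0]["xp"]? 59308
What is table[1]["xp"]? 35193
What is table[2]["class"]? "Warrior"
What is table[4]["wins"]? 161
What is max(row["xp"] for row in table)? 87640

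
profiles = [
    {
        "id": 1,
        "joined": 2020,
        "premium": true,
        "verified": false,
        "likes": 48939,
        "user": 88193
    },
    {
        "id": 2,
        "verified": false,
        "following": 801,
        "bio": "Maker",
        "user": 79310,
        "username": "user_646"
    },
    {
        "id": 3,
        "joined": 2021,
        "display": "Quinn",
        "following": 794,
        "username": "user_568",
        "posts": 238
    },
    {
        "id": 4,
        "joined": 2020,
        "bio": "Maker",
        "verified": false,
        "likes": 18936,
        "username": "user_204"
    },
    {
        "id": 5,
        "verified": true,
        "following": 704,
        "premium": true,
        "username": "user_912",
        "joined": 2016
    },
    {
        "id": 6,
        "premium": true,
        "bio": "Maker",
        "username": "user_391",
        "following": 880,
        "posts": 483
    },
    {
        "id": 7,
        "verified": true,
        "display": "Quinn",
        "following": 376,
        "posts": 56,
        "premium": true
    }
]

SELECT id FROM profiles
[1, 2, 3, 4, 5, 6, 7]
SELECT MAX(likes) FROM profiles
48939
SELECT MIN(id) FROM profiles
1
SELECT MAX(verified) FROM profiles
True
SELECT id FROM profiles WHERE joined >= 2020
[1, 3, 4]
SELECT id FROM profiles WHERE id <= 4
[1, 2, 3, 4]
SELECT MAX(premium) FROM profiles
True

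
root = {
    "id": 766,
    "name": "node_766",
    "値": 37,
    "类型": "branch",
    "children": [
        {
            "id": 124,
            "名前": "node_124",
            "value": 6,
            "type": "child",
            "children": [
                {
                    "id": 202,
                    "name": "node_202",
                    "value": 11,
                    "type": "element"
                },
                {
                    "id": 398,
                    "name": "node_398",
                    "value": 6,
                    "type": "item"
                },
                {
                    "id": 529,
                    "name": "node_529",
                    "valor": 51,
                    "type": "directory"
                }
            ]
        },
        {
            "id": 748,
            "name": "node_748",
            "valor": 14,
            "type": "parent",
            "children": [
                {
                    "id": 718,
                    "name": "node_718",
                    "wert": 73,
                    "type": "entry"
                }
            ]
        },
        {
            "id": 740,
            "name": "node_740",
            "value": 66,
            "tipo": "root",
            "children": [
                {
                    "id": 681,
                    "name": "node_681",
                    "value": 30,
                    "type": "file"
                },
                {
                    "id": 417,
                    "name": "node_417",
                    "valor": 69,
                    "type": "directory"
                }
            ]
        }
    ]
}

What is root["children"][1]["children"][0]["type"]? "entry"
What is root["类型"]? "branch"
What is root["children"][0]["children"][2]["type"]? "directory"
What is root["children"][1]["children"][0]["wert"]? 73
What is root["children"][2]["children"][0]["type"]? "file"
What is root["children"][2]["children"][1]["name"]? "node_417"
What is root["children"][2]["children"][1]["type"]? "directory"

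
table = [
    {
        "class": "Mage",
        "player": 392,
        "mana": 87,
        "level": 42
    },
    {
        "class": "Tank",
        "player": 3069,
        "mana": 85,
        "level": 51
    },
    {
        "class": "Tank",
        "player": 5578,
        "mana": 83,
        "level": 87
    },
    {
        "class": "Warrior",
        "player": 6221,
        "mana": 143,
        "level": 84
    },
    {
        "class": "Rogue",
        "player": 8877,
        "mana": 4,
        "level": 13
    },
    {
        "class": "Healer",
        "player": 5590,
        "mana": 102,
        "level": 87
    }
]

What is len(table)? 6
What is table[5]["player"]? 5590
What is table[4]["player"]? 8877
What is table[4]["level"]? 13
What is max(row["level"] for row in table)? 87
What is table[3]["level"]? 84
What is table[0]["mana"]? 87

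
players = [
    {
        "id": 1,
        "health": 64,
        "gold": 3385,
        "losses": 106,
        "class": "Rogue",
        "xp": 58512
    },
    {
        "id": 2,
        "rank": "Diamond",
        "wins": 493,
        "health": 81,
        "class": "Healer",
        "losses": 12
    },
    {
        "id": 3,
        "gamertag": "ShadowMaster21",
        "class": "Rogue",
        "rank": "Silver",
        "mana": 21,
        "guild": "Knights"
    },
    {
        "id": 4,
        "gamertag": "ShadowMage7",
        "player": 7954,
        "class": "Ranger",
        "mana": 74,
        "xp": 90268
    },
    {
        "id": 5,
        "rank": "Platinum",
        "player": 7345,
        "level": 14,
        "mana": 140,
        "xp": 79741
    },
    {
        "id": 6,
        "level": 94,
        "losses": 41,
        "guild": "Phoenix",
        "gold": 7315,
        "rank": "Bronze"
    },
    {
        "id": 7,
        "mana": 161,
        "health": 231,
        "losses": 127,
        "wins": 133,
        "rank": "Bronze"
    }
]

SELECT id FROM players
[1, 2, 3, 4, 5, 6, 7]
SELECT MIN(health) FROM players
64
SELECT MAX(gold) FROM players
7315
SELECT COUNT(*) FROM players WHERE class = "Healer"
1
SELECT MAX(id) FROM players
7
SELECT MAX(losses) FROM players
127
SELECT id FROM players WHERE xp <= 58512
[1]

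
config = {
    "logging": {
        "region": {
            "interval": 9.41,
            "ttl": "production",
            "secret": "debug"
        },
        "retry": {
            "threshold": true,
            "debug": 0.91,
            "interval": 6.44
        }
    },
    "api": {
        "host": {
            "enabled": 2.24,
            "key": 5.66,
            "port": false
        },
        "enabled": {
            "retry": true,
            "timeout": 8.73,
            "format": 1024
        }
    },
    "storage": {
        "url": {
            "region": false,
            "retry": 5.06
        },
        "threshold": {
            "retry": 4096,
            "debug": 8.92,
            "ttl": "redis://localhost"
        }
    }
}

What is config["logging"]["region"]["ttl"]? "production"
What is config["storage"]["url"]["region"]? False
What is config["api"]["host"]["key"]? 5.66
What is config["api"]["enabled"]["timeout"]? 8.73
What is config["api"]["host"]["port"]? False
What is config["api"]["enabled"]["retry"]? True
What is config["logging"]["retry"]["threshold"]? True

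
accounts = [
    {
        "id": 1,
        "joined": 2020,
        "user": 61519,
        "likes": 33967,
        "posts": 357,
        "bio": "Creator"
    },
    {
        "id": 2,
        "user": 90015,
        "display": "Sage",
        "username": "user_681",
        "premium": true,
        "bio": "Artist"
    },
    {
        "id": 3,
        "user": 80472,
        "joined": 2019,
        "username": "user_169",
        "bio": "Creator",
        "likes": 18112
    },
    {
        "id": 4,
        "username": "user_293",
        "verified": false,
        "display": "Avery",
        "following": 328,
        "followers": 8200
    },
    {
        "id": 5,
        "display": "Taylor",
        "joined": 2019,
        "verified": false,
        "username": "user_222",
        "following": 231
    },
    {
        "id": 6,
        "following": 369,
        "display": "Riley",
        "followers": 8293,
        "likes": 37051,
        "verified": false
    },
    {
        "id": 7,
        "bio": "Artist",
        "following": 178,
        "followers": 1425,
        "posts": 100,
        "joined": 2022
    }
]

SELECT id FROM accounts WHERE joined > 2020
[7]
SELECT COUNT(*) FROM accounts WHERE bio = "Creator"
2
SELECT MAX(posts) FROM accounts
357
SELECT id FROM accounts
[1, 2, 3, 4, 5, 6, 7]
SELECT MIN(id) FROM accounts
1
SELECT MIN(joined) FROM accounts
2019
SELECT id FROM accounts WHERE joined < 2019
[]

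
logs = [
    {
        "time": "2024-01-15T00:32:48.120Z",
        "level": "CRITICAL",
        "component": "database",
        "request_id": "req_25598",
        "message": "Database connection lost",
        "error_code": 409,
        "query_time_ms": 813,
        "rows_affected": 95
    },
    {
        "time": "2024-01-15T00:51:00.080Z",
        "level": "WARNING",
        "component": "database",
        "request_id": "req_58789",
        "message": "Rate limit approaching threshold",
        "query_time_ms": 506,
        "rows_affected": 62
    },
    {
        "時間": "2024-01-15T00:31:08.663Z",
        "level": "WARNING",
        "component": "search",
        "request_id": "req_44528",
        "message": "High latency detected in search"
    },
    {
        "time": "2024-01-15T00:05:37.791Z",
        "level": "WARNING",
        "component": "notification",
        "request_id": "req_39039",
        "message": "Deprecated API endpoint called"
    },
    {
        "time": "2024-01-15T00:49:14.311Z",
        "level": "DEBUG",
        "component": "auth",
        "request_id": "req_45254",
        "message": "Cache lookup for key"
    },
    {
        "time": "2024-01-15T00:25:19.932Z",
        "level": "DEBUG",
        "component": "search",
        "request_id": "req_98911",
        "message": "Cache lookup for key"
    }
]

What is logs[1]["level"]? "WARNING"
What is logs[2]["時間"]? "2024-01-15T00:31:08.663Z"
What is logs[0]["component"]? "database"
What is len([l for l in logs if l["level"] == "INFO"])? 0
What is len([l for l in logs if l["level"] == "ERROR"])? 0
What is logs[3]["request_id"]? "req_39039"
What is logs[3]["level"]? "WARNING"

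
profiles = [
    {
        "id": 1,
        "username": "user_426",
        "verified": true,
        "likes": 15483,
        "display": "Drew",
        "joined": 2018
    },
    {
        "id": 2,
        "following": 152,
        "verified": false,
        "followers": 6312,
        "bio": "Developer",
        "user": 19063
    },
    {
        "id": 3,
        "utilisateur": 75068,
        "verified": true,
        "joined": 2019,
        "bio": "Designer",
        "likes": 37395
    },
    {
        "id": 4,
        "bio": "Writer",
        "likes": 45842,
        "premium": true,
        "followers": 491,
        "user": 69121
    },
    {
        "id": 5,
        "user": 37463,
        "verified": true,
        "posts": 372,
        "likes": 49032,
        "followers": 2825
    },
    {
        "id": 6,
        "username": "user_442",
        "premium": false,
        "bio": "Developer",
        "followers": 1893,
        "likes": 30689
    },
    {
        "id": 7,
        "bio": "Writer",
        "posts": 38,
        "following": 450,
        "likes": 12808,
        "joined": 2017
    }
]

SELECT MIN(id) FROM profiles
1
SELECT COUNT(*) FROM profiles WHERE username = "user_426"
1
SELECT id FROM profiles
[1, 2, 3, 4, 5, 6, 7]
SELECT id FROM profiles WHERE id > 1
[2, 3, 4, 5, 6, 7]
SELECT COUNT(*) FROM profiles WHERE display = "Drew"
1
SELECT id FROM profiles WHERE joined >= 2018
[1, 3]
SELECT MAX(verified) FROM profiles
True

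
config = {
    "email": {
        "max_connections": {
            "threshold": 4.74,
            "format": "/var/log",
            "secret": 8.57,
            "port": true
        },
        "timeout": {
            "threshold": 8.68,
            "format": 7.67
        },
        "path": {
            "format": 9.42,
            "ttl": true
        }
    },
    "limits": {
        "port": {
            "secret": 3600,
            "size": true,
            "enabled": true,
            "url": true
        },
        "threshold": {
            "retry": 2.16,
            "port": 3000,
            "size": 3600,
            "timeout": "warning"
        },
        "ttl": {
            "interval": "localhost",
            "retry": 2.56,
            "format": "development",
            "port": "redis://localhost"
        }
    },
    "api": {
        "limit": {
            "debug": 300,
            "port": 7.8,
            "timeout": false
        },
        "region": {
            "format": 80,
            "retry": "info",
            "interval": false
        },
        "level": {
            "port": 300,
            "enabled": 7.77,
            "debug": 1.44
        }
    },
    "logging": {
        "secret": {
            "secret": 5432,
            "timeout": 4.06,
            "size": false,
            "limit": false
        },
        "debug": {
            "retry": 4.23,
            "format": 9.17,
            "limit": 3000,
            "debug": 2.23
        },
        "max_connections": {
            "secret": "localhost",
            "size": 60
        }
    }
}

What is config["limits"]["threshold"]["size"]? 3600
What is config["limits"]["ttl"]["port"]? "redis://localhost"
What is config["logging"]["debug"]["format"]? 9.17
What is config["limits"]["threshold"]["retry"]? 2.16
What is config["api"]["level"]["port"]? 300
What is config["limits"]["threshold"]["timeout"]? "warning"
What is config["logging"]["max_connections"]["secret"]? "localhost"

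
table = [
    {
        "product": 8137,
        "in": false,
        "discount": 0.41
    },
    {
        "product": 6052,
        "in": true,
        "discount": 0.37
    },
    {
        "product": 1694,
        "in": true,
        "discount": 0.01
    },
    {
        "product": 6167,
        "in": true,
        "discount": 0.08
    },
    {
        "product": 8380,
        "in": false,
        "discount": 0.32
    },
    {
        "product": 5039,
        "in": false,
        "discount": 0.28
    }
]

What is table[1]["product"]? 6052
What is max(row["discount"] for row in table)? 0.41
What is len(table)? 6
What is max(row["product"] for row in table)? 8380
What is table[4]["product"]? 8380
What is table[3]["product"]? 6167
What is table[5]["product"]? 5039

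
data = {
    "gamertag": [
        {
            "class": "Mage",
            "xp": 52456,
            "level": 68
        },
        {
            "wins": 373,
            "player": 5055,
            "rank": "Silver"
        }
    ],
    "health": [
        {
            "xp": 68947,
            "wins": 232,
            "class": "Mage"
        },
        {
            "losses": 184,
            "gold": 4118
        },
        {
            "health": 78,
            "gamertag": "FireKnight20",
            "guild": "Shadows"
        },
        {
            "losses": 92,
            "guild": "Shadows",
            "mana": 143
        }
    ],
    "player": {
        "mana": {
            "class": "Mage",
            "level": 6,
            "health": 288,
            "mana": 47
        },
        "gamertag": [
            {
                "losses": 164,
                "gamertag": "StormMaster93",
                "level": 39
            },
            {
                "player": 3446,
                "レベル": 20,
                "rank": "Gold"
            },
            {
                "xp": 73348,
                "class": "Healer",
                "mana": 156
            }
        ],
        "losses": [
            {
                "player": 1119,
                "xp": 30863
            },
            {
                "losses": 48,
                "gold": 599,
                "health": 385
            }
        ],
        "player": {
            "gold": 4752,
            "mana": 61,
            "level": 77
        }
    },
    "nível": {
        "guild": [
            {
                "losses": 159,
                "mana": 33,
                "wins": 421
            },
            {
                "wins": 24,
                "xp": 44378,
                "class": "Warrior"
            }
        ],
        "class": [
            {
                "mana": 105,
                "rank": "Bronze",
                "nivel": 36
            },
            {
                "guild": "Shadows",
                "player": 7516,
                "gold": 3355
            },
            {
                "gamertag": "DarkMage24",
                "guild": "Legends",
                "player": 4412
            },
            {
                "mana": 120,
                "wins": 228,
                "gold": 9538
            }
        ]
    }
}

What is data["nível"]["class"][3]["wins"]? 228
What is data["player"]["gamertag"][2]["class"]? "Healer"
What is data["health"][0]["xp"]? 68947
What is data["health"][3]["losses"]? 92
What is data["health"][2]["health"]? 78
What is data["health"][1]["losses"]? 184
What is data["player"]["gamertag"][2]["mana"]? 156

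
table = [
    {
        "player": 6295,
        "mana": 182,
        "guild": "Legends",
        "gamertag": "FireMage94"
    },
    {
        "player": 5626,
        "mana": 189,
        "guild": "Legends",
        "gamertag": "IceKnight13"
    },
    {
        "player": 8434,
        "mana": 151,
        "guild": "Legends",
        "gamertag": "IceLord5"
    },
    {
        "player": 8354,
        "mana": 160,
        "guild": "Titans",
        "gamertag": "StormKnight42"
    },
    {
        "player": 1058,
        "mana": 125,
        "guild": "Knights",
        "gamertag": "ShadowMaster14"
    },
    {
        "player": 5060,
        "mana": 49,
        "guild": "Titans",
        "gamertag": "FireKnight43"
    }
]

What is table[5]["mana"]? 49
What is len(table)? 6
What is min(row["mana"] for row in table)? 49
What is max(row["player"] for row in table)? 8434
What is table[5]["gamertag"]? "FireKnight43"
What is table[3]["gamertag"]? "StormKnight42"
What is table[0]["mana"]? 182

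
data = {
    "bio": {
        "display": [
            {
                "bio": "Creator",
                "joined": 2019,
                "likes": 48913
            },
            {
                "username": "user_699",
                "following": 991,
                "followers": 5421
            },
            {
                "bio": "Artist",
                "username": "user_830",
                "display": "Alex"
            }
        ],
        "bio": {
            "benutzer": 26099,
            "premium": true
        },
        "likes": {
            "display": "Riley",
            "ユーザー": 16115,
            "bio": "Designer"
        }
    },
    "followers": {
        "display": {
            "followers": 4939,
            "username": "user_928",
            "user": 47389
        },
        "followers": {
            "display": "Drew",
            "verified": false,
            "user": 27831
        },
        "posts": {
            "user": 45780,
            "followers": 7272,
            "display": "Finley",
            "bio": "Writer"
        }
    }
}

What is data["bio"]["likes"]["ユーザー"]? 16115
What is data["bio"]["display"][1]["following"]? 991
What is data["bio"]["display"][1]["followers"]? 5421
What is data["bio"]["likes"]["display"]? "Riley"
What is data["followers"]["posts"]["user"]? 45780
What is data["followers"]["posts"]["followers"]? 7272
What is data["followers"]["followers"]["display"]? "Drew"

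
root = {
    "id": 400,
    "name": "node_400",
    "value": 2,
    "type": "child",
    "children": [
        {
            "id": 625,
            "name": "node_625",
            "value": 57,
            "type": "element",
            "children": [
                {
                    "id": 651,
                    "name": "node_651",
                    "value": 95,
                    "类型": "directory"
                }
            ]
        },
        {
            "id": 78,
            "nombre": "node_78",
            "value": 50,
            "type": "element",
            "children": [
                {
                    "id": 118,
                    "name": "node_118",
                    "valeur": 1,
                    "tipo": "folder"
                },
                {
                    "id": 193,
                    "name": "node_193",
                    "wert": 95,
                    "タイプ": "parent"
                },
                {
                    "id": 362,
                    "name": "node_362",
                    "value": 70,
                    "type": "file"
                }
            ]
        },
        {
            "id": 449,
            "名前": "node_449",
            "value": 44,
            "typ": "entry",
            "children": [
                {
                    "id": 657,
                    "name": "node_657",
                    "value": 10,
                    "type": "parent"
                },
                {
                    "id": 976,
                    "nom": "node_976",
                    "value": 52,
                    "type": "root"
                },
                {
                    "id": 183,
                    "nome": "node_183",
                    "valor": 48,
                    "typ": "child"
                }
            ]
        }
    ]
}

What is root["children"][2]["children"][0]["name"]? "node_657"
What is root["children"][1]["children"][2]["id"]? 362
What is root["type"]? "child"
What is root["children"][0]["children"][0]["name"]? "node_651"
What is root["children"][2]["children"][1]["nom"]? "node_976"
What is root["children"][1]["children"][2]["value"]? 70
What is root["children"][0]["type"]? "element"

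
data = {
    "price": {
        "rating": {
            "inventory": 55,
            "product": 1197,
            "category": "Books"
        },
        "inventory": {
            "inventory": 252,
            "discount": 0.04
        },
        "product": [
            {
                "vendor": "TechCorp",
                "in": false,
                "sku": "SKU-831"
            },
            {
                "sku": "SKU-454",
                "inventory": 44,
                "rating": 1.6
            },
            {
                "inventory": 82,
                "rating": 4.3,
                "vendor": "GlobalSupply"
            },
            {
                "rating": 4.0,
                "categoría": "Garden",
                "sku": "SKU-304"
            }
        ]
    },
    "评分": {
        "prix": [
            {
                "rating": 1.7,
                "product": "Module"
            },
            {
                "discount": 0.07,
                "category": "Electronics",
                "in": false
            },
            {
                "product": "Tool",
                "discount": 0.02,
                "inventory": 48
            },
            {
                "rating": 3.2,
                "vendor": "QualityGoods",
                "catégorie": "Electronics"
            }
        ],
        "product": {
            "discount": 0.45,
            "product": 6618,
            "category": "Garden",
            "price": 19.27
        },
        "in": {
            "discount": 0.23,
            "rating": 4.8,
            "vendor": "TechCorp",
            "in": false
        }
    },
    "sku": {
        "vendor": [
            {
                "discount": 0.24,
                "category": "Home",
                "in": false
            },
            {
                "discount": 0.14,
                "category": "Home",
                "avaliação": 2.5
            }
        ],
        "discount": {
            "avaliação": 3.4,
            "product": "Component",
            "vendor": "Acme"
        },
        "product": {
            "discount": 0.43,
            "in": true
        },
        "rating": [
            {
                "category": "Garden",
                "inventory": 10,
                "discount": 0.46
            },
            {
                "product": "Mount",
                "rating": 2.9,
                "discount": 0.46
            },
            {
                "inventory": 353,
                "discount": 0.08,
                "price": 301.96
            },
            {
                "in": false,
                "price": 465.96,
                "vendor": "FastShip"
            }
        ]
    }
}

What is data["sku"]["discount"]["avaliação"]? 3.4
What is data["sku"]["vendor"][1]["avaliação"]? 2.5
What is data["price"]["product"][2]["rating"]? 4.3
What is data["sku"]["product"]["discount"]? 0.43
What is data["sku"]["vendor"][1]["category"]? "Home"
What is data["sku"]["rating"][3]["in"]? False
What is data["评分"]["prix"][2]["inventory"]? 48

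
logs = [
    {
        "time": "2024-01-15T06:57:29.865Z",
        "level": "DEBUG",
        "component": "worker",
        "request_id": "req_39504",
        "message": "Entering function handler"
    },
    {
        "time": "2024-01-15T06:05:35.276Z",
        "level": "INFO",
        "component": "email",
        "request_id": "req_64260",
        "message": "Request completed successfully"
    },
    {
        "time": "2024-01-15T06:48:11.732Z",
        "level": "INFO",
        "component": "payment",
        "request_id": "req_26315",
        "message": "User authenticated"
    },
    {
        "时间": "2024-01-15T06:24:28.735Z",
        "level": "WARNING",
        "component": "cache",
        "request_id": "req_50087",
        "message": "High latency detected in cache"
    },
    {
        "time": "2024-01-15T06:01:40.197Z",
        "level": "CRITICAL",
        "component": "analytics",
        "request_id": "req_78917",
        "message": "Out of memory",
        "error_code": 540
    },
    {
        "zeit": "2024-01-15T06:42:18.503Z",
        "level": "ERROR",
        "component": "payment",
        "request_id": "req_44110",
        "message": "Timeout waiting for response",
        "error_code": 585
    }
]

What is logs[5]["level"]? "ERROR"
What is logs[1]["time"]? "2024-01-15T06:05:35.276Z"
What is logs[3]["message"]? "High latency detected in cache"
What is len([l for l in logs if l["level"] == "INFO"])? 2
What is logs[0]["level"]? "DEBUG"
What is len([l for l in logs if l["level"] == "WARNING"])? 1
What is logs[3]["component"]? "cache"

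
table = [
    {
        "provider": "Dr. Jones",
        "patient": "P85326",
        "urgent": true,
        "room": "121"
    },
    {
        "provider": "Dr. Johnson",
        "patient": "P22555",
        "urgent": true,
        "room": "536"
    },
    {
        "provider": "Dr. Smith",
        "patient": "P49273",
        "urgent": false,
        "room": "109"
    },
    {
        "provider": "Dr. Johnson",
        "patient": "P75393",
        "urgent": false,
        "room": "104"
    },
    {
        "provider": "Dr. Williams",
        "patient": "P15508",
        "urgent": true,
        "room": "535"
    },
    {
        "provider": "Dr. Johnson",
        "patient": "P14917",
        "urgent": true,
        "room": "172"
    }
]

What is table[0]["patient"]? "P85326"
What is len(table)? 6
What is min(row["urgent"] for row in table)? False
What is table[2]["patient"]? "P49273"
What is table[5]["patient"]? "P14917"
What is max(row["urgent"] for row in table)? True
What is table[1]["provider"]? "Dr. Johnson"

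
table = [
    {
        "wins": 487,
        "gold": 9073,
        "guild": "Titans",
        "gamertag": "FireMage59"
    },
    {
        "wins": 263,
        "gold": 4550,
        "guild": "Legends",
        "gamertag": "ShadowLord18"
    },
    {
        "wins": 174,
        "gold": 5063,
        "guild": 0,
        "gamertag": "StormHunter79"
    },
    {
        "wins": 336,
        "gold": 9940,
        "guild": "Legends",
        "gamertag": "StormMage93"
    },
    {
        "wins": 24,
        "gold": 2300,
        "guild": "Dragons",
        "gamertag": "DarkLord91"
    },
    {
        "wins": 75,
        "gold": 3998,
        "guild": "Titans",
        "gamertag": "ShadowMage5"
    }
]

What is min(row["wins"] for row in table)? 24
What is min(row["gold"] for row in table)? 2300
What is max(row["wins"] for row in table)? 487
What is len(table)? 6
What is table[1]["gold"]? 4550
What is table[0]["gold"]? 9073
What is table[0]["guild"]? "Titans"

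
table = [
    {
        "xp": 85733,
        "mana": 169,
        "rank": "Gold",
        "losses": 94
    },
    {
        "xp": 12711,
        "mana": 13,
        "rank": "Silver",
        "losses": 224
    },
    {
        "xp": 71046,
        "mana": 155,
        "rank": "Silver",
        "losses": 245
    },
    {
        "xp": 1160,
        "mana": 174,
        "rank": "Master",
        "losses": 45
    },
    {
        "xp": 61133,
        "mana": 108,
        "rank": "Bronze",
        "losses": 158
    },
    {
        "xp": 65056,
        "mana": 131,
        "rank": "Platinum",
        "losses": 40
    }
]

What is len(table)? 6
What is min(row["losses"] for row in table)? 40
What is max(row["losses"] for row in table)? 245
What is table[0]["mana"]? 169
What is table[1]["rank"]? "Silver"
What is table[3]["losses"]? 45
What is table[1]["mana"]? 13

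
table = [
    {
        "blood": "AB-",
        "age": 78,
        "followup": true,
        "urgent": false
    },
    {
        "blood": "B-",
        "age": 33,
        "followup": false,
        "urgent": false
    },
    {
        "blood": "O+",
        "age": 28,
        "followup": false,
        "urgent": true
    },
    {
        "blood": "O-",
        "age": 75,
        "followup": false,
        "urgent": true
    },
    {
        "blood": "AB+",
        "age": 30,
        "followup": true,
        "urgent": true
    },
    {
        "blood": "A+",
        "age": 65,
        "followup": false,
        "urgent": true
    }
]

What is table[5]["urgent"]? True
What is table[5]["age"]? 65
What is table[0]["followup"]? True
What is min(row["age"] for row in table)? 28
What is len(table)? 6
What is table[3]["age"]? 75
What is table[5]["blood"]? "A+"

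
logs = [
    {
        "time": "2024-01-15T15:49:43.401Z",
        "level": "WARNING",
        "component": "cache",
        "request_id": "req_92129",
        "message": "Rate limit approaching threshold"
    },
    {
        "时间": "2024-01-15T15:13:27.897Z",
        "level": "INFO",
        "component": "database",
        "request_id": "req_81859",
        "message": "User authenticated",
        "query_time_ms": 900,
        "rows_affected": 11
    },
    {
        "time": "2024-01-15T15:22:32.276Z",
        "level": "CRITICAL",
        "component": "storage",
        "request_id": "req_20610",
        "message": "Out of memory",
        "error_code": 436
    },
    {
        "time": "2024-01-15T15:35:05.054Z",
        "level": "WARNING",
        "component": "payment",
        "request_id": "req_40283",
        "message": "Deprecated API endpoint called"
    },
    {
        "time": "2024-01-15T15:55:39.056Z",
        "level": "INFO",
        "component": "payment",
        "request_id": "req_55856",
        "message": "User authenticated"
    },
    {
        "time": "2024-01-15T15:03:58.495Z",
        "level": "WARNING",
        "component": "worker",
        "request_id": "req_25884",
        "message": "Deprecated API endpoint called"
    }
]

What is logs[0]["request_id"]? "req_92129"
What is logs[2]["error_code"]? 436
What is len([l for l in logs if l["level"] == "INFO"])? 2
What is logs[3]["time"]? "2024-01-15T15:35:05.054Z"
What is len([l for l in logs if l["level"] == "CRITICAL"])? 1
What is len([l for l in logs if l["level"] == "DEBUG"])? 0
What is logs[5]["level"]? "WARNING"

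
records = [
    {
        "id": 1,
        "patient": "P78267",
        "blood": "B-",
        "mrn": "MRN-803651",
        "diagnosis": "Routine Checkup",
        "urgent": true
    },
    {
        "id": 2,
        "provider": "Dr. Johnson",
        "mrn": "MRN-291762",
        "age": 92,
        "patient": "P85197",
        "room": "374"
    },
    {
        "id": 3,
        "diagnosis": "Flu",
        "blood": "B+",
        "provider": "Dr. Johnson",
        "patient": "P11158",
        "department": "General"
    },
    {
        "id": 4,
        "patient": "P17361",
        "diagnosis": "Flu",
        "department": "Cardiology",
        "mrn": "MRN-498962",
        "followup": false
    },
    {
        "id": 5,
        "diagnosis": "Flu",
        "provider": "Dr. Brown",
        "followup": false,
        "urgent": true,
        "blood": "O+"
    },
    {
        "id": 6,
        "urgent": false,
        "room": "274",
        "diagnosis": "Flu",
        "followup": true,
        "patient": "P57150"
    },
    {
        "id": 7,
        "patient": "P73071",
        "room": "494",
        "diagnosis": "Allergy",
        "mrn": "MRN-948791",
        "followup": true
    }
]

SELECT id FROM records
[1, 2, 3, 4, 5, 6, 7]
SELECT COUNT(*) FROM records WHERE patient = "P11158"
1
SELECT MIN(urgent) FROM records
False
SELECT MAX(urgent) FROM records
True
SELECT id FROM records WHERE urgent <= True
[1, 5, 6]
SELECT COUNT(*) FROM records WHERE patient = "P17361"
1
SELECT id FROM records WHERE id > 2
[3, 4, 5, 6, 7]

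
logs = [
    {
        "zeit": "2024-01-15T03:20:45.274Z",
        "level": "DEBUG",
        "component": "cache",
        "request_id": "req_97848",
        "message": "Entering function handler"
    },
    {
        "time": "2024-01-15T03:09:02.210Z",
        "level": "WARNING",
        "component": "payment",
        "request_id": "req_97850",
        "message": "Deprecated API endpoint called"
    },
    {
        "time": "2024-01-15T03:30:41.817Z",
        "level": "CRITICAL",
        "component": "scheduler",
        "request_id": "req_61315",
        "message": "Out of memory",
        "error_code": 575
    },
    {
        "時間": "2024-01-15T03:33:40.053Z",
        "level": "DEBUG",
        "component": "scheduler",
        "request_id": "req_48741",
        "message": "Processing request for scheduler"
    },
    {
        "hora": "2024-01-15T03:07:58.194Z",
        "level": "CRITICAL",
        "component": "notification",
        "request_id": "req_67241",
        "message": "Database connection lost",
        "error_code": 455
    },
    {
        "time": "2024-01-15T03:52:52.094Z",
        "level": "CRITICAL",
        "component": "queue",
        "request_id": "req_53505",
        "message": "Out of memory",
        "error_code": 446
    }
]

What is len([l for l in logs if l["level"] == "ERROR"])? 0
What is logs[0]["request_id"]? "req_97848"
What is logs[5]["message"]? "Out of memory"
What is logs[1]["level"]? "WARNING"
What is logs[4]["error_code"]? 455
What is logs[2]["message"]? "Out of memory"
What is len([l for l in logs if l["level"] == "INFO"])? 0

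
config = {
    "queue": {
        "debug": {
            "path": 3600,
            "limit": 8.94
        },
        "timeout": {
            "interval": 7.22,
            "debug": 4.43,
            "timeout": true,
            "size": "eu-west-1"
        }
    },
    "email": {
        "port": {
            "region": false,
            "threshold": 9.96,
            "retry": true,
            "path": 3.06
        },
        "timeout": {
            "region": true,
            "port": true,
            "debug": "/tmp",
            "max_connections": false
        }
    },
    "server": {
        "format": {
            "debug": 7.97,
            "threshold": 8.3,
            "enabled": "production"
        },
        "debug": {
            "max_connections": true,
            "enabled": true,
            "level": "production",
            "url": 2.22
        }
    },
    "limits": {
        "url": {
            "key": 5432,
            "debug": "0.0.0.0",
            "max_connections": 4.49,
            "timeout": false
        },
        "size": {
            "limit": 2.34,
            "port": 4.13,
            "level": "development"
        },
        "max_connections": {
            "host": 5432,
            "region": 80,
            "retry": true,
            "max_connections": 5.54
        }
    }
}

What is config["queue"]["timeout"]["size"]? "eu-west-1"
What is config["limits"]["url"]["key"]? 5432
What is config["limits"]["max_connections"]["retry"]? True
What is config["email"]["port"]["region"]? False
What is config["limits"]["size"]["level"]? "development"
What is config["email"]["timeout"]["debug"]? "/tmp"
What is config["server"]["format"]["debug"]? 7.97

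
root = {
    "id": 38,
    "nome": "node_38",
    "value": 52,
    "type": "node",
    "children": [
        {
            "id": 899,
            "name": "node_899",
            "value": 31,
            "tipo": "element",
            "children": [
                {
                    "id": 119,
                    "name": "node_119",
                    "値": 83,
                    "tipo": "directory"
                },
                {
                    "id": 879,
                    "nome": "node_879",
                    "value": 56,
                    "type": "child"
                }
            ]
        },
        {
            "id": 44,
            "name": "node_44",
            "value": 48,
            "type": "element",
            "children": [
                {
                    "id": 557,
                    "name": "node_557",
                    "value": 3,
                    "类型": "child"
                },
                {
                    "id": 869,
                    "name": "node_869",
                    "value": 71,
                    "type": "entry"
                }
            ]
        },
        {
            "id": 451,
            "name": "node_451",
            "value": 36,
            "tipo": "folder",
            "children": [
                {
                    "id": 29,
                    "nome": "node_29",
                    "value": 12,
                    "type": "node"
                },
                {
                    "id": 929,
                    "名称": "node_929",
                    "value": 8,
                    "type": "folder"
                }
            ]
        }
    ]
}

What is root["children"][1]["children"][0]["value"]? 3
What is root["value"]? 52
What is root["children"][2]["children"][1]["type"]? "folder"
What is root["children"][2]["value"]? 36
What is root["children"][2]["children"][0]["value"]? 12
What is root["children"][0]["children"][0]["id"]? 119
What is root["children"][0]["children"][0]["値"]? 83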